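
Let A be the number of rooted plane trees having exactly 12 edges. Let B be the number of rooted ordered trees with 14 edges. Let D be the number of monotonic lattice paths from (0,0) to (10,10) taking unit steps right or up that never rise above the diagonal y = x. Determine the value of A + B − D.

2865656

Rooted ordered trees with n edges are counted by C_n; here n = 12. So A = C_12 = 208012.
A rooted plane tree with 14 edges has 15 nodes, and the count is C_14. So B = C_14 = 2674440.
Sub-diagonal monotone paths from (0,0) to (10,10) biject with Dyck paths of semilength 10, giving C_10. So D = C_10 = 16796.
A + B − D = 208012 + 2674440 − 16796 = 2865656.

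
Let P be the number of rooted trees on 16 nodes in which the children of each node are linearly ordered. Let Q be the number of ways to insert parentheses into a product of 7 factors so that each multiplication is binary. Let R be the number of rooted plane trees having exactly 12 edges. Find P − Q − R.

9486701

Rooted ordered (plane) trees on m nodes have m−1 edges and are counted by C_{m−1}; m = 16 gives C_15. So P = C_15 = 9694845.
Parenthesizations of m factors correspond to full binary trees with m leaves, counted by C_{m−1}; m = 7 gives C_6. So Q = C_6 = 132.
Rooted ordered trees with n edges are counted by C_n; here n = 12. So R = C_12 = 208012.
P − Q − R = 9694845 − 132 − 208012 = 9486701.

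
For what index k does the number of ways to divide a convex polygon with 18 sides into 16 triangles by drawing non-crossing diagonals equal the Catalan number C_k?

16

A convex 18-gon is triangulated into 16 triangles, and the number of such triangulations is the Catalan number C_{18−2} = C_16.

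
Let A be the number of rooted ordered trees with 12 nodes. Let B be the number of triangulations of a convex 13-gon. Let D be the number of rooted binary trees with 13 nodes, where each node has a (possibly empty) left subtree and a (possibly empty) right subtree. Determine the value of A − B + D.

742900

A rooted plane tree on 12 nodes has 11 edges, and such trees are counted by C_11. So A = C_11 = 58786.
A convex 13-gon is triangulated into 11 triangles, and the number of such triangulations is the Catalan number C_{13−2} = C_11. So B = C_11 = 58786.
Rooted binary trees with 13 nodes (each child slot possibly empty) number C_13. So D = C_13 = 742900.
A − B + D = 58786 − 58786 + 742900 = 742900.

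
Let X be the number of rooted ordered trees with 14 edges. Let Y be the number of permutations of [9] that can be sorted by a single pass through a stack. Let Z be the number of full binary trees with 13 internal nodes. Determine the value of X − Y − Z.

A rooted plane tree with 14 edges has 15 nodes, and the count is C_14. So X = C_14 = 2674440.
By Knuth's characterisation, the stack-sortable permutations of length 9 are the 231-avoiders, numbering C_9. So Y = C_9 = 4862.
Full binary trees with n internal nodes are counted by C_n; here n = 13. So Z = C_13 = 742900.
X − Y − Z = 2674440 − 4862 − 742900 = 1926678.

1926678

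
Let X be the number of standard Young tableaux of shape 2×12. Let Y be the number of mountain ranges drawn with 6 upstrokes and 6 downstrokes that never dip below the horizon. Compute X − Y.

207880

By the hook-length formula (or a Dyck-path bijection), SYT of shape 2×12 number C_12. So X = C_12 = 208012.
A Dyck path with 6 up-steps and 6 down-steps has semilength 6, so there are C_6 of them. So Y = C_6 = 132.
X − Y = 208012 − 132 = 207880.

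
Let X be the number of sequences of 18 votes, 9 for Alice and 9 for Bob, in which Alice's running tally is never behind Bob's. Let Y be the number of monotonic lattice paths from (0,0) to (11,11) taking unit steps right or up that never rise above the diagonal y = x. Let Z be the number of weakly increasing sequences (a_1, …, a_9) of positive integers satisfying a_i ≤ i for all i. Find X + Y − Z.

58786

Reading a vote for the leader as '(' and for the other as ')' turns such a sequence into a balanced string of 9 pairs, so the count is C_9. So X = C_9 = 4862.
Sub-diagonal monotone paths from (0,0) to (11,11) biject with Dyck paths of semilength 11, giving C_11. So Y = C_11 = 58786.
Weakly increasing sequences with a_i ≤ i biject with Dyck paths of semilength 9, so there are C_9. So Z = C_9 = 4862.
X + Y − Z = 4862 + 58786 − 4862 = 58786.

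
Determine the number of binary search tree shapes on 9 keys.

Rooted binary trees with 9 nodes (each child slot possibly empty) number C_9.
C_9 = 4862.

4862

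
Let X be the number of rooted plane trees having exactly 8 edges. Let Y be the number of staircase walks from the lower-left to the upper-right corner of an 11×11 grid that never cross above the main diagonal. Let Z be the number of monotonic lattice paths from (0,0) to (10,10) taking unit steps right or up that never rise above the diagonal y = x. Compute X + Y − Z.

43420

A rooted plane tree with 8 edges has 9 nodes, and the count is C_8. So X = C_8 = 1430.
Sub-diagonal monotone paths from (0,0) to (11,11) biject with Dyck paths of semilength 11, giving C_11. So Y = C_11 = 58786.
Sub-diagonal monotone paths from (0,0) to (10,10) biject with Dyck paths of semilength 10, giving C_10. So Z = C_10 = 16796.
X + Y − Z = 1430 + 58786 − 16796 = 43420.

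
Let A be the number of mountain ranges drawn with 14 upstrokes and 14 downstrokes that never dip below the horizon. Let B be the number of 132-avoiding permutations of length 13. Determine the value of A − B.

1931540

Dyck paths of semilength n (length 2n) are counted by C_n; here n = 14. So A = C_14 = 2674440.
For any fixed pattern of length 3, the pattern-avoiding permutations of [13] number C_13. So B = C_13 = 742900.
A − B = 2674440 − 742900 = 1931540.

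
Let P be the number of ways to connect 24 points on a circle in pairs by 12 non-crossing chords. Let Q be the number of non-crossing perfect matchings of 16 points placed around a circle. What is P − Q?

206582

Non-crossing perfect matchings of 2n points on a circle are counted by C_n; with 24 points, n = 12. So P = C_12 = 208012.
Non-crossing perfect matchings of 2n points on a circle are counted by C_n; with 16 points, n = 8. So Q = C_8 = 1430.
P − Q = 208012 − 1430 = 206582.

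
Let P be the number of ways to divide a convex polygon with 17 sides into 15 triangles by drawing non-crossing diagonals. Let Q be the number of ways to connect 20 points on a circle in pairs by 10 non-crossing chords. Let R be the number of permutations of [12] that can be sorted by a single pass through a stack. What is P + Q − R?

9503629

The number of triangulations of a 17-gon is the Catalan number C_15 (index = sides − 2). So P = C_15 = 9694845.
Non-crossing perfect matchings of 2n points on a circle are counted by C_n; with 20 points, n = 10. So Q = C_10 = 16796.
Stack-sortable permutations are exactly the 231-avoiding ones, counted by C_n; here n = 12. So R = C_12 = 208012.
P + Q − R = 9694845 + 16796 − 208012 = 9503629.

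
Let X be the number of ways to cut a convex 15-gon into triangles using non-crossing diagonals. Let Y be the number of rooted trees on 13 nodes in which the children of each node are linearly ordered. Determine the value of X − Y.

534888

Triangulations of a convex m-gon are counted by C_{m−2}; with m = 15 this is C_13. So X = C_13 = 742900.
A rooted plane tree on 13 nodes has 12 edges, and such trees are counted by C_12. So Y = C_12 = 208012.
X − Y = 742900 − 208012 = 534888.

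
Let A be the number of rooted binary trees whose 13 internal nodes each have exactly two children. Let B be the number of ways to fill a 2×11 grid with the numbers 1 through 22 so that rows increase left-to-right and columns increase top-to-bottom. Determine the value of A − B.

Full binary trees with n internal nodes are counted by C_n; here n = 13. So A = C_13 = 742900.
Standard Young tableaux of shape 2×n are counted by C_n; here n = 11. So B = C_11 = 58786.
A − B = 742900 − 58786 = 684114.

684114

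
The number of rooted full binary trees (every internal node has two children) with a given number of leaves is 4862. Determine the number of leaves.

10

Full binary trees with L leaves are counted by C_{L−1}; 4862 = C_9.
So the index is 9, and the number of leaves is 9 + 1 = 10.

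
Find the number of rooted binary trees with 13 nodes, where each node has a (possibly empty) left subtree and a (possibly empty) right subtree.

742900

Binary trees (left/right distinguished) on n nodes are counted by C_n; here n = 13.
C_13 = C_12 · 2(2·12+1)/(12+2) = 208012 · 50/14 = 742900.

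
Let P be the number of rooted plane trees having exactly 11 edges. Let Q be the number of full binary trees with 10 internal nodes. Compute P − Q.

41990

A rooted plane tree with 11 edges has 12 nodes, and the count is C_11. So P = C_11 = 58786.
Full binary trees with n internal nodes are counted by C_n; here n = 10. So Q = C_10 = 16796.
P − Q = 58786 − 16796 = 41990.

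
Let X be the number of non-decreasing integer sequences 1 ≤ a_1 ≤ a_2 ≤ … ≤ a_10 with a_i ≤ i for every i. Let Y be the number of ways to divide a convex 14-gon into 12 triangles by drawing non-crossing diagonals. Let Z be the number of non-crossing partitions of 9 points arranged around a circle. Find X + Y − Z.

Weakly increasing sequences with a_i ≤ i biject with Dyck paths of semilength 10, so there are C_10. So X = C_10 = 16796.
Triangulations of a convex m-gon are counted by C_{m−2}; with m = 14 this is C_12. So Y = C_12 = 208012.
Non-crossing partitions of an n-element set are counted by C_n; here n = 9. So Z = C_9 = 4862.
X + Y − Z = 16796 + 208012 − 4862 = 219946.

219946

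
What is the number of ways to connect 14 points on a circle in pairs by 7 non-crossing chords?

429

Non-crossing perfect matchings of 2n points on a circle are counted by C_n; with 14 points, n = 7.
C_7 = 429.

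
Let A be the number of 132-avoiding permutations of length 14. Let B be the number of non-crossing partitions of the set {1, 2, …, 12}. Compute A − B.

2466428

Permutations of [n] avoiding any single length-3 pattern are counted by C_n; here n = 14. So A = C_14 = 2674440.
Non-crossing partitions of an n-element set are counted by C_n; here n = 12. So B = C_12 = 208012.
A − B = 2674440 − 208012 = 2466428.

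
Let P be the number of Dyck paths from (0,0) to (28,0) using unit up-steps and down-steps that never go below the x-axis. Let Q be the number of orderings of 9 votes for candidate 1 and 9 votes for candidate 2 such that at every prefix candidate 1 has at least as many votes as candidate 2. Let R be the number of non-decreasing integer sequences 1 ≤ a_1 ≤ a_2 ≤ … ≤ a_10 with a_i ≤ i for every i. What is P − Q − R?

2652782

Dyck paths of semilength n (length 2n) are counted by C_n; here n = 14. So P = C_14 = 2674440.
Ballot sequences with n votes each where one side never trails are Dyck words, counted by C_n; here n = 9. So Q = C_9 = 4862.
Such sub-staircase sequences of length n are counted by C_n; here n = 10. So R = C_10 = 16796.
P − Q − R = 2674440 − 4862 − 16796 = 2652782.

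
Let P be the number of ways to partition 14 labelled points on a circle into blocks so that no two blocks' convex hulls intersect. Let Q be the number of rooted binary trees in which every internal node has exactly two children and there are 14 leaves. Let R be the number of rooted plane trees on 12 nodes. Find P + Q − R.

3358554

The non-crossing partitions of [14] form a lattice of size C_14. So P = C_14 = 2674440.
A full binary tree with L leaves has L−1 internal nodes and is counted by C_{L−1}; L = 14 gives C_13. So Q = C_13 = 742900.
Rooted ordered (plane) trees on m nodes have m−1 edges and are counted by C_{m−1}; m = 12 gives C_11. So R = C_11 = 58786.
P + Q − R = 2674440 + 742900 − 58786 = 3358554.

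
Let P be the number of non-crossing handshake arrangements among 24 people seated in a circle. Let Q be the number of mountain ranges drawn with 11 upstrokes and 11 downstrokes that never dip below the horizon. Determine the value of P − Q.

Non-crossing handshake pairings of 2n people are counted by C_n; 24 people gives n = 12. So P = C_12 = 208012.
Dyck paths of semilength n (length 2n) are counted by C_n; here n = 11. So Q = C_11 = 58786.
P − Q = 208012 − 58786 = 149226.

149226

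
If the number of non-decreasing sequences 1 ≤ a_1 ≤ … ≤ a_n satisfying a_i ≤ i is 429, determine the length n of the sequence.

7

Such sub-staircase sequences of length n are counted by C_n. Since C_7 = 429, the index is 7.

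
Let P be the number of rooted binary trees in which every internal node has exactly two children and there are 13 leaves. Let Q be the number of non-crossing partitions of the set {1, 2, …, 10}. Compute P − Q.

A full binary tree with L leaves has L−1 internal nodes and is counted by C_{L−1}; L = 13 gives C_12. So P = C_12 = 208012.
Non-crossing partitions of an n-element set are counted by C_n; here n = 10. So Q = C_10 = 16796.
P − Q = 208012 − 16796 = 191216.

191216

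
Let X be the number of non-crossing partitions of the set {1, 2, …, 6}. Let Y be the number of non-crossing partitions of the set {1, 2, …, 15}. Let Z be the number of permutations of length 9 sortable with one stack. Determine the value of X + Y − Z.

Non-crossing partitions of an n-element set are counted by C_n; here n = 6. So X = C_6 = 132.
Non-crossing partitions of an n-element set are counted by C_n; here n = 15. So Y = C_15 = 9694845.
Stack-sortable permutations are exactly the 231-avoiding ones, counted by C_n; here n = 9. So Z = C_9 = 4862.
X + Y − Z = 132 + 9694845 − 4862 = 9690115.

9690115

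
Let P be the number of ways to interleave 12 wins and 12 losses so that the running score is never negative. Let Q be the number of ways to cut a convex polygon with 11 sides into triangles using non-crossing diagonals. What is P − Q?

203150

Ballot sequences with n votes each where one side never trails are Dyck words, counted by C_n; here n = 12. So P = C_12 = 208012.
A convex 11-gon is triangulated into 9 triangles, and the number of such triangulations is the Catalan number C_{11−2} = C_9. So Q = C_9 = 4862.
P − Q = 208012 − 4862 = 203150.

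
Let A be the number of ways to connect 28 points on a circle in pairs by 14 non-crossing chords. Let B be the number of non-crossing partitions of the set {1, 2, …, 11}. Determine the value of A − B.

2615654

Non-crossing perfect matchings of 2n points on a circle are counted by C_n; with 28 points, n = 14. So A = C_14 = 2674440.
The non-crossing partitions of [11] form a lattice of size C_11. So B = C_11 = 58786.
A − B = 2674440 − 58786 = 2615654.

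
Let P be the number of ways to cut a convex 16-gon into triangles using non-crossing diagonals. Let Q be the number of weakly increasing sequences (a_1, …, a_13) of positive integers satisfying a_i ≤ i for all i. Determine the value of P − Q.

1931540

The number of triangulations of a 16-gon is the Catalan number C_14 (index = sides − 2). So P = C_14 = 2674440.
Such sub-staircase sequences of length n are counted by C_n; here n = 13. So Q = C_13 = 742900.
P − Q = 2674440 − 742900 = 1931540.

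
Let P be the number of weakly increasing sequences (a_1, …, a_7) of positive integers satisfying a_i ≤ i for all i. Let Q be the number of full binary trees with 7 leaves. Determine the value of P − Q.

Such sub-staircase sequences of length n are counted by C_n; here n = 7. So P = C_7 = 429.
A full binary tree with L leaves has L−1 internal nodes and is counted by C_{L−1}; L = 7 gives C_6. So Q = C_6 = 132.
P − Q = 429 − 132 = 297.

297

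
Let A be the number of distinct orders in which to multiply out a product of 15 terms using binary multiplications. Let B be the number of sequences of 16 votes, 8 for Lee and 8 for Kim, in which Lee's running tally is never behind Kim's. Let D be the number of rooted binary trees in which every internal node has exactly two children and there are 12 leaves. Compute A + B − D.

Parenthesizations of m factors correspond to full binary trees with m leaves, counted by C_{m−1}; m = 15 gives C_14. So A = C_14 = 2674440.
Ballot sequences with n votes each where one side never trails are Dyck words, counted by C_n; here n = 8. So B = C_8 = 1430.
Full binary trees with 12 leaves have 12−1 = 11 internal nodes, so there are C_11 of them. So D = C_11 = 58786.
A + B − D = 2674440 + 1430 − 58786 = 2617084.

2617084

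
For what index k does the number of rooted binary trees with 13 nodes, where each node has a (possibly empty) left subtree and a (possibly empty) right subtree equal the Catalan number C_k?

There are C_n binary search tree shapes on n keys; with n = 13 that is C_13.

13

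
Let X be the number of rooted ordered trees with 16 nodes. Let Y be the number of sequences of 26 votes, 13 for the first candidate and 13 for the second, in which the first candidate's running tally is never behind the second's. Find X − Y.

8951945

Rooted ordered (plane) trees on m nodes have m−1 edges and are counted by C_{m−1}; m = 16 gives C_15. So X = C_15 = 9694845.
Reading a vote for the leader as '(' and for the other as ')' turns such a sequence into a balanced string of 13 pairs, so the count is C_13. So Y = C_13 = 742900.
X − Y = 9694845 − 742900 = 8951945.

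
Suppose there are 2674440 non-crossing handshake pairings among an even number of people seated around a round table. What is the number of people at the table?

28

Non-crossing handshake pairings of 2n people are counted by C_n; 2674440 = C_14.
So n = 14, and there are 2n = 28 people.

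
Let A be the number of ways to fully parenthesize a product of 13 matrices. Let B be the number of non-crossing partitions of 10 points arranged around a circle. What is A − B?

191216

Bracketing 13 factors into binary products is counted by C_{13−1} = C_12. So A = C_12 = 208012.
The non-crossing partitions of [10] form a lattice of size C_10. So B = C_10 = 16796.
A − B = 208012 − 16796 = 191216.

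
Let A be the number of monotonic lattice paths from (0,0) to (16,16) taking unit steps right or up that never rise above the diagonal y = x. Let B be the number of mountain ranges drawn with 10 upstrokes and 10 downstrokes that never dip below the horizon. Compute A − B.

35340874

Sub-diagonal monotone paths from (0,0) to (16,16) biject with Dyck paths of semilength 16, giving C_16. So A = C_16 = 35357670.
A Dyck path with 10 up-steps and 10 down-steps has semilength 10, so there are C_10 of them. So B = C_10 = 16796.
A − B = 35357670 − 16796 = 35340874.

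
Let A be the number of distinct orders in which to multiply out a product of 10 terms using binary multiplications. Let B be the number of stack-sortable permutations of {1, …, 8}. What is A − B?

3432

Bracketing 10 factors into binary products is counted by C_{10−1} = C_9. So A = C_9 = 4862.
By Knuth's characterisation, the stack-sortable permutations of length 8 are the 231-avoiders, numbering C_8. So B = C_8 = 1430.
A − B = 4862 − 1430 = 3432.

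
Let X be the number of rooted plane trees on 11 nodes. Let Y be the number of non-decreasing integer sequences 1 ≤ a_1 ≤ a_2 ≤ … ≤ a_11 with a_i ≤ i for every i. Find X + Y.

75582

Rooted ordered (plane) trees on m nodes have m−1 edges and are counted by C_{m−1}; m = 11 gives C_10. So X = C_10 = 16796.
Weakly increasing sequences with a_i ≤ i biject with Dyck paths of semilength 11, so there are C_11. So Y = C_11 = 58786.
X + Y = 16796 + 58786 = 75582.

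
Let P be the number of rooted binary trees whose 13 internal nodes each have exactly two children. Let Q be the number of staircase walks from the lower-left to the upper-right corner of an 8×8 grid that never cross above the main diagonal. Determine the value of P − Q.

741470

The number of full binary trees on 13 internal nodes is the Catalan number C_13. So P = C_13 = 742900.
Sub-diagonal monotone paths from (0,0) to (8,8) biject with Dyck paths of semilength 8, giving C_8. So Q = C_8 = 1430.
P − Q = 742900 − 1430 = 741470.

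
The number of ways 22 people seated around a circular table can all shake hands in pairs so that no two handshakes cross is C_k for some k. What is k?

With 22 = 2·11 people, non-crossing handshake pairings are non-crossing perfect matchings on a circle, counted by C_11.

11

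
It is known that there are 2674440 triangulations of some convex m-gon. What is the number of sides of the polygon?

16

Triangulations of a convex m-gon are counted by C_{m−2}, and C_14 = 2674440.
So m − 2 = 14, giving m = 16 sides.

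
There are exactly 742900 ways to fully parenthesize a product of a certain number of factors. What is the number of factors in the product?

14

Parenthesizations of m factors are counted by C_{m−1}. The Catalan number equal to 742900 is C_13.
So the index is 13, and the number of factors is 13 + 1 = 14.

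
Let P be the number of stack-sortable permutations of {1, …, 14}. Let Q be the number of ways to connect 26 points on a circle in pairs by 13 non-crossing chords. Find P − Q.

1931540

Stack-sortable permutations are exactly the 231-avoiding ones, counted by C_n; here n = 14. So P = C_14 = 2674440.
Non-crossing perfect matchings of 2n points on a circle are counted by C_n; with 26 points, n = 13. So Q = C_13 = 742900.
P − Q = 2674440 − 742900 = 1931540.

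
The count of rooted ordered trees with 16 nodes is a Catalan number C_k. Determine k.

15

Rooted ordered (plane) trees on m nodes have m−1 edges and are counted by C_{m−1}; m = 16 gives C_15.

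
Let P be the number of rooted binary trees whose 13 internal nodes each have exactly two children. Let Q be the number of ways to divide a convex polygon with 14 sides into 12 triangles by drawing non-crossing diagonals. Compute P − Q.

The number of full binary trees on 13 internal nodes is the Catalan number C_13. So P = C_13 = 742900.
A convex 14-gon is triangulated into 12 triangles, and the number of such triangulations is the Catalan number C_{14−2} = C_12. So Q = C_12 = 208012.
P − Q = 742900 − 208012 = 534888.

534888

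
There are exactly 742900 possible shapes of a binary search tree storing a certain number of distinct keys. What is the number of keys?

13

Binary search tree shapes on n keys are counted by C_n. Since C_13 = 742900, the index is 13.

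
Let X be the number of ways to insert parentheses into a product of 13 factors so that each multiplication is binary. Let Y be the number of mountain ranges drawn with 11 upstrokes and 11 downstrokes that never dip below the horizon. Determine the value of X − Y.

Bracketing 13 factors into binary products is counted by C_{13−1} = C_12. So X = C_12 = 208012.
Paths of 11 up- and 11 down-steps that never dip below the axis are Dyck paths; their count is C_11. So Y = C_11 = 58786.
X − Y = 208012 − 58786 = 149226.

149226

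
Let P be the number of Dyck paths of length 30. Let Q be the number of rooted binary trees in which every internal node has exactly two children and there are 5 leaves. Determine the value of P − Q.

9694831

A Dyck path with 15 up-steps and 15 down-steps has semilength 15, so there are C_15 of them. So P = C_15 = 9694845.
Full binary trees with 5 leaves have 5−1 = 4 internal nodes, so there are C_4 of them. So Q = C_4 = 14.
P − Q = 9694845 − 14 = 9694831.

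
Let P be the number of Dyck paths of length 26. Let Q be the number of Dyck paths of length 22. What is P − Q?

Paths of 13 up- and 13 down-steps that never dip below the axis are Dyck paths; their count is C_13. So P = C_13 = 742900.
A Dyck path with 11 up-steps and 11 down-steps has semilength 11, so there are C_11 of them. So Q = C_11 = 58786.
P − Q = 742900 − 58786 = 684114.

684114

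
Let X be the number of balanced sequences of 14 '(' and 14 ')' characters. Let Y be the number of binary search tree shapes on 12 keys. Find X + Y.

2882452

A balanced arrangement of 14 bracket pairs is a Dyck word of semilength 14, so the count is C_14. So X = C_14 = 2674440.
Binary trees (left/right distinguished) on n nodes are counted by C_n; here n = 12. So Y = C_12 = 208012.
X + Y = 2674440 + 208012 = 2882452.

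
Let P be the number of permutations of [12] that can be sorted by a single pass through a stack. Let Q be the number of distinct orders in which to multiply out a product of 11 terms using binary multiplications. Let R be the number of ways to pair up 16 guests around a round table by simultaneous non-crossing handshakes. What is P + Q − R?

223378

Stack-sortable permutations are exactly the 231-avoiding ones, counted by C_n; here n = 12. So P = C_12 = 208012.
Ways to associate a product of 11 factors correspond to binary trees on 11 leaves, so the count is C_10. So Q = C_10 = 16796.
With 16 = 2·8 people, non-crossing handshake pairings are non-crossing perfect matchings on a circle, counted by C_8. So R = C_8 = 1430.
P + Q − R = 208012 + 16796 − 1430 = 223378.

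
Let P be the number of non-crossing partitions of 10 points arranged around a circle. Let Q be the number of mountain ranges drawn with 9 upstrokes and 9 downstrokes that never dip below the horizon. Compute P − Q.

Non-crossing partitions of an n-element set are counted by C_n; here n = 10. So P = C_10 = 16796.
Dyck paths of semilength n (length 2n) are counted by C_n; here n = 9. So Q = C_9 = 4862.
P − Q = 16796 − 4862 = 11934.

11934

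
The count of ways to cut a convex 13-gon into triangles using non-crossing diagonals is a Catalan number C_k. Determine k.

A convex 13-gon is triangulated into 11 triangles, and the number of such triangulations is the Catalan number C_{13−2} = C_11.

11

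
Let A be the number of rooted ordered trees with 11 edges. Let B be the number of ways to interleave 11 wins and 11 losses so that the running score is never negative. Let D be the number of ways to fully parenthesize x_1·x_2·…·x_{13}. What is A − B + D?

A rooted plane tree with 11 edges has 12 nodes, and the count is C_11. So A = C_11 = 58786.
Reading a vote for the leader as '(' and for the other as ')' turns such a sequence into a balanced string of 11 pairs, so the count is C_11. So B = C_11 = 58786.
Parenthesizations of m factors correspond to full binary trees with m leaves, counted by C_{m−1}; m = 13 gives C_12. So D = C_12 = 208012.
A − B + D = 58786 − 58786 + 208012 = 208012.

208012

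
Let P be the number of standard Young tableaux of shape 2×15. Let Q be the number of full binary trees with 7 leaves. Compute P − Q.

9694713

Standard Young tableaux of shape 2×n are counted by C_n; here n = 15. So P = C_15 = 9694845.
A full binary tree with L leaves has L−1 internal nodes and is counted by C_{L−1}; L = 7 gives C_6. So Q = C_6 = 132.
P − Q = 9694845 − 132 = 9694713.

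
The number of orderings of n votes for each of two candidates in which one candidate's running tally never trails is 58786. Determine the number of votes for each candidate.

11

Such ballot sequences with n votes each are counted by C_n. The Catalan number equal to 58786 is C_11.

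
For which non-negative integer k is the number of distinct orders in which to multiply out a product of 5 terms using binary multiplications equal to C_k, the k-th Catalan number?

4

Parenthesizations of m factors correspond to full binary trees with m leaves, counted by C_{m−1}; m = 5 gives C_4.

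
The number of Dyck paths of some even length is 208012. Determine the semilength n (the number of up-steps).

12

Dyck paths of semilength n are counted by C_n. Since C_12 = 208012, the index is 12.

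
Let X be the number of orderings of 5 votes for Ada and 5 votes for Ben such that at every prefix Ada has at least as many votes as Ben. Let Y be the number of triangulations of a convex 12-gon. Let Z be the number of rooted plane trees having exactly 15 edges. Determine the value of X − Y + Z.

9678091

Ballot sequences with n votes each where one side never trails are Dyck words, counted by C_n; here n = 5. So X = C_5 = 42.
A convex 12-gon is triangulated into 10 triangles, and the number of such triangulations is the Catalan number C_{12−2} = C_10. So Y = C_10 = 16796.
A rooted plane tree with 15 edges has 16 nodes, and the count is C_15. So Z = C_15 = 9694845.
X − Y + Z = 42 − 16796 + 9694845 = 9678091.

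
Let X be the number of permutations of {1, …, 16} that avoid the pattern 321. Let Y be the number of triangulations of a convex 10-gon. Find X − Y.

35356240

For any fixed pattern of length 3, the pattern-avoiding permutations of [16] number C_16. So X = C_16 = 35357670.
Triangulations of a convex m-gon are counted by C_{m−2}; with m = 10 this is C_8. So Y = C_8 = 1430.
X − Y = 35357670 − 1430 = 35356240.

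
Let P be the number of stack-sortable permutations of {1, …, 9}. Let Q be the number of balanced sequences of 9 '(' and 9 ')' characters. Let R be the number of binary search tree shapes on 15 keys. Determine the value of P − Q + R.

Stack-sortable permutations are exactly the 231-avoiding ones, counted by C_n; here n = 9. So P = C_9 = 4862.
With 9 pairs the number of balanced bracket strings is the Catalan number C_9. So Q = C_9 = 4862.
There are C_n binary search tree shapes on n keys; with n = 15 that is C_15. So R = C_15 = 9694845.
P − Q + R = 4862 − 4862 + 9694845 = 9694845.

9694845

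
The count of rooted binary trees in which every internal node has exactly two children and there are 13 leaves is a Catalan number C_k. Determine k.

Full binary trees with 13 leaves have 13−1 = 12 internal nodes, so there are C_12 of them.

12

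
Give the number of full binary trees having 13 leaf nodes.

Full binary trees with 13 leaves have 13−1 = 12 internal nodes, so there are C_12 of them.
C_12 = C_11 · 2(2·11+1)/(11+2) = 58786 · 46/13 = 208012.

208012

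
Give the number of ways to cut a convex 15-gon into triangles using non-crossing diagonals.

A convex 15-gon is triangulated into 13 triangles, and the number of such triangulations is the Catalan number C_{15−2} = C_13.
C_13 = 742900.

742900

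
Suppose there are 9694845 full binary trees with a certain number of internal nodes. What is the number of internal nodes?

Full binary trees with n internal nodes are counted by C_n; 9694845 = C_15.

15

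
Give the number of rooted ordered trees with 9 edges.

A rooted plane tree with 9 edges has 10 nodes, and the count is C_9.
C_9 = 4862.

4862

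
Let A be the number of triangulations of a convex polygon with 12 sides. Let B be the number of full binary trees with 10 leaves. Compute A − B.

Triangulations of a convex m-gon are counted by C_{m−2}; with m = 12 this is C_10. So A = C_10 = 16796.
Full binary trees with 10 leaves have 10−1 = 9 internal nodes, so there are C_9 of them. So B = C_9 = 4862.
A − B = 16796 − 4862 = 11934.

11934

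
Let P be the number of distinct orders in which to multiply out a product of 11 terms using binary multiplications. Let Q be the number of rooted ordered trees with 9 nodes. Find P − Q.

15366

Ways to associate a product of 11 factors correspond to binary trees on 11 leaves, so the count is C_10. So P = C_10 = 16796.
A rooted plane tree on 9 nodes has 8 edges, and such trees are counted by C_8. So Q = C_8 = 1430.
P − Q = 16796 − 1430 = 15366.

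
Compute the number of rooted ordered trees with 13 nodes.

A rooted plane tree on 13 nodes has 12 edges, and such trees are counted by C_12.
C_12 = 208012.

208012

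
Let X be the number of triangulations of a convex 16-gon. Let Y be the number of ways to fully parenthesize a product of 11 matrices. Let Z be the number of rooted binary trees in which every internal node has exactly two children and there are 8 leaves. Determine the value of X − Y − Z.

2657215

The number of triangulations of a 16-gon is the Catalan number C_14 (index = sides − 2). So X = C_14 = 2674440.
Ways to associate a product of 11 factors correspond to binary trees on 11 leaves, so the count is C_10. So Y = C_10 = 16796.
Full binary trees with 8 leaves have 8−1 = 7 internal nodes, so there are C_7 of them. So Z = C_7 = 429.
X − Y − Z = 2674440 − 16796 − 429 = 2657215.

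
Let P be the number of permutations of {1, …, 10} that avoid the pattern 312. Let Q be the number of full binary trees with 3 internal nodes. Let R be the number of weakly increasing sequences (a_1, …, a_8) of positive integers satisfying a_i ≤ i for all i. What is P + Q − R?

Permutations of [n] avoiding any single length-3 pattern are counted by C_n; here n = 10. So P = C_10 = 16796.
Full binary trees with n internal nodes are counted by C_n; here n = 3. So Q = C_3 = 5.
Such sub-staircase sequences of length n are counted by C_n; here n = 8. So R = C_8 = 1430.
P + Q − R = 16796 + 5 − 1430 = 15371.

15371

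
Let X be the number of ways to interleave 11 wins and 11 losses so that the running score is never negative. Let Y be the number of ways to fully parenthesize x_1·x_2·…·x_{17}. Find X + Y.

35416456

Reading a vote for the leader as '(' and for the other as ')' turns such a sequence into a balanced string of 11 pairs, so the count is C_11. So X = C_11 = 58786.
Parenthesizations of m factors correspond to full binary trees with m leaves, counted by C_{m−1}; m = 17 gives C_16. So Y = C_16 = 35357670.
X + Y = 58786 + 35357670 = 35416456.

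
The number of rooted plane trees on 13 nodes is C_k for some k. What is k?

12

Rooted ordered (plane) trees on m nodes have m−1 edges and are counted by C_{m−1}; m = 13 gives C_12.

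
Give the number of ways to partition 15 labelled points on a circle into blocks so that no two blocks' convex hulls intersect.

9694845

The non-crossing partitions of [15] form a lattice of size C_15.
C_15 = C(30,15)/16 = 155117520/16 = 9694845.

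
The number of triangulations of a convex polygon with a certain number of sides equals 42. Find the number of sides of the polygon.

Triangulations of a convex m-gon are counted by C_{m−2}; 42 = C_5.
So m − 2 = 5, giving m = 7 sides.

7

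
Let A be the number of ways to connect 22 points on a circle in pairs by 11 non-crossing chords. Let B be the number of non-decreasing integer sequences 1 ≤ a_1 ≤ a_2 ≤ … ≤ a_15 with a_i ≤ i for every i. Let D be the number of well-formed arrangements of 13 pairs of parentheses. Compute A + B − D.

Pairing 22 circle points by 11 non-crossing chords gives C_11 matchings. So A = C_11 = 58786.
Weakly increasing sequences with a_i ≤ i biject with Dyck paths of semilength 15, so there are C_15. So B = C_15 = 9694845.
With 13 pairs the number of balanced bracket strings is the Catalan number C_13. So D = C_13 = 742900.
A + B − D = 58786 + 9694845 − 742900 = 9010731.

9010731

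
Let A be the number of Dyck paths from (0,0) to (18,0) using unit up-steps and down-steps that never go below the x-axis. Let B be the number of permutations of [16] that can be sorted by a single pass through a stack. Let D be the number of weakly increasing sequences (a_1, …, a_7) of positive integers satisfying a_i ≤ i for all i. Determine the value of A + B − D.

Paths of 9 up- and 9 down-steps that never dip below the axis are Dyck paths; their count is C_9. So A = C_9 = 4862.
Stack-sortable permutations are exactly the 231-avoiding ones, counted by C_n; here n = 16. So B = C_16 = 35357670.
Weakly increasing sequences with a_i ≤ i biject with Dyck paths of semilength 7, so there are C_7. So D = C_7 = 429.
A + B − D = 4862 + 35357670 − 429 = 35362103.

35362103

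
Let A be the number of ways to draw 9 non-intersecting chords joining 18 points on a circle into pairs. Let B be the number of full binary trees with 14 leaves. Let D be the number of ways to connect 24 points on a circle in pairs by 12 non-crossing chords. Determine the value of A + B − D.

539750

Non-crossing perfect matchings of 2n points on a circle are counted by C_n; with 18 points, n = 9. So A = C_9 = 4862.
Full binary trees with 14 leaves have 14−1 = 13 internal nodes, so there are C_13 of them. So B = C_13 = 742900.
Non-crossing perfect matchings of 2n points on a circle are counted by C_n; with 24 points, n = 12. So D = C_12 = 208012.
A + B − D = 4862 + 742900 − 208012 = 539750.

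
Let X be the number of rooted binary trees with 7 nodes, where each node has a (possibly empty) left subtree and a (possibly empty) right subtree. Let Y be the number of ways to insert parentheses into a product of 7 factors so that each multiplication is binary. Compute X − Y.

Binary trees (left/right distinguished) on n nodes are counted by C_n; here n = 7. So X = C_7 = 429.
Bracketing 7 factors into binary products is counted by C_{7−1} = C_6. So Y = C_6 = 132.
X − Y = 429 − 132 = 297.

297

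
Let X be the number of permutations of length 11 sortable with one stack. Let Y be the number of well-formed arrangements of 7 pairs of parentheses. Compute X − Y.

58357

Stack-sortable permutations are exactly the 231-avoiding ones, counted by C_n; here n = 11. So X = C_11 = 58786.
With 7 pairs the number of balanced bracket strings is the Catalan number C_7. So Y = C_7 = 429.
X − Y = 58786 − 429 = 58357.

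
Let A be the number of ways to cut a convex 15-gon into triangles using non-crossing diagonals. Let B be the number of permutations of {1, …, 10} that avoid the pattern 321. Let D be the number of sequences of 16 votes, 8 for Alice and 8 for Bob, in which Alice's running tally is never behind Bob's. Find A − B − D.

724674

A convex 15-gon is triangulated into 13 triangles, and the number of such triangulations is the Catalan number C_{15−2} = C_13. So A = C_13 = 742900.
For any fixed pattern of length 3, the pattern-avoiding permutations of [10] number C_10. So B = C_10 = 16796.
Ballot sequences with n votes each where one side never trails are Dyck words, counted by C_n; here n = 8. So D = C_8 = 1430.
A − B − D = 742900 − 16796 − 1430 = 724674.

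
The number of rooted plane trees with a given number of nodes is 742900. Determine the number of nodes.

Rooted ordered trees on m nodes are counted by C_{m−1}; 742900 = C_13.
So the index is 13, and the number of nodes is 13 + 1 = 14.

14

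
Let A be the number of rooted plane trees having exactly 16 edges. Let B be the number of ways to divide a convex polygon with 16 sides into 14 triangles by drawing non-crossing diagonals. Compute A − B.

32683230

Rooted ordered trees with n edges are counted by C_n; here n = 16. So A = C_16 = 35357670.
The number of triangulations of a 16-gon is the Catalan number C_14 (index = sides − 2). So B = C_14 = 2674440.
A − B = 35357670 − 2674440 = 32683230.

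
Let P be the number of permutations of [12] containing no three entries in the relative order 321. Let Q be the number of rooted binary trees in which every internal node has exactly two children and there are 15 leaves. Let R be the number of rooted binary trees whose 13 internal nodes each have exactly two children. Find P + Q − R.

2139552

Permutations of [n] avoiding any single length-3 pattern are counted by C_n; here n = 12. So P = C_12 = 208012.
A full binary tree with L leaves has L−1 internal nodes and is counted by C_{L−1}; L = 15 gives C_14. So Q = C_14 = 2674440.
Full binary trees with n internal nodes are counted by C_n; here n = 13. So R = C_13 = 742900.
P + Q − R = 208012 + 2674440 − 742900 = 2139552.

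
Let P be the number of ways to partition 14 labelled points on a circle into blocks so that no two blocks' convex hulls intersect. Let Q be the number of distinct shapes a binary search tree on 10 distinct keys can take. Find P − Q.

2657644

Non-crossing partitions of an n-element set are counted by C_n; here n = 14. So P = C_14 = 2674440.
Binary trees (left/right distinguished) on n nodes are counted by C_n; here n = 10. So Q = C_10 = 16796.
P − Q = 2674440 − 16796 = 2657644.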